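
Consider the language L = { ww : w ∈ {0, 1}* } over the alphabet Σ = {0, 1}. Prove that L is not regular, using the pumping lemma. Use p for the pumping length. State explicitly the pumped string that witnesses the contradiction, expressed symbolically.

Assume L is regular. Let p be the pumping length given by the pumping lemma.
Take w = 0^p 1^p 0^p 1^p = uu where u = 0^p1^p; then w ∈ L and |w| = 4p ≥ p.
By the pumping lemma, w = xyz with |xy| ≤ p and |y| ≥ 1.
Because |xy| ≤ p and w begins with p copies of 0, we have y = 0^k with 1 ≤ k ≤ p.
Pump with i = 2: xy^2z = 0^{p+k} 1^p 0^p 1^p, of length 4p+k. Suppose this equals vv. The string starts with 0 and ends with 1, so v does too; thus the boundary between the two copies of v is a 1→0 transition. There is exactly one such transition, at position 2p+k, so |v| = 2p+k and |vv| = 4p+2k ≠ 4p+k since k ≥ 1. So xy^2z ∉ L.
This is a contradiction; hence L is not regular.

0^{p+k} 1^p 0^p 1^p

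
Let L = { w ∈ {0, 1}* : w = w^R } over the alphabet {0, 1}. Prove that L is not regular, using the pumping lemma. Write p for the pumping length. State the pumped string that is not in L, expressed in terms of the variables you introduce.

0^{p+k} 1 0^p

Toward a contradiction, assume L is regular with pumping length p.
Take w = 0^p 1 0^p, a palindrome of length 2p+1 ≥ p.
By the pumping lemma, w = xyz with |xy| ≤ p and y is nonempty.
The first p characters of w are 0's, so xy (and hence y) consists only of 0's. Write y = 0^k, 1 ≤ k ≤ p.
Pump with i = 2: xy^2z = 0^{p+k} 1 0^p. Its reverse is 0^p 1 0^{p+k}, which differs from xy^2z since k ≥ 1. So xy^2z is not a palindrome and xy^2z ∉ L.
This is a contradiction; hence L is not regular.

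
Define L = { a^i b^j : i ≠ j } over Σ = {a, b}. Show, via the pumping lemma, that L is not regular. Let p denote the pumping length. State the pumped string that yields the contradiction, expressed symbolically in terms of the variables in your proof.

a^{p+p!} b^{p+p!}

Assume L is regular. Let p be the pumping length given by the pumping lemma.
Choose w = a^p b^{p+p!}. Since p ≠ p+p!, w ∈ L; and |w| ≥ p.
By the pumping lemma, w = xyz with |xy| ≤ p and |y| > 0.
Since the first p symbols of w are all a's and |xy| ≤ p, y lies entirely in the leading a-block: y = a^k for some k with 1 ≤ k ≤ p.
Since 1 ≤ k ≤ p, k divides p!; set t = 1 + p!/k. Then xy^t z has p + (p!/k)·k = p + p! copies of a. Now the a-count equals the b-count, so i ≠ j fails. So xy^t z = a^{p+p!} b^{p+p!} ∉ L.
Contradiction. Therefore L is not regular.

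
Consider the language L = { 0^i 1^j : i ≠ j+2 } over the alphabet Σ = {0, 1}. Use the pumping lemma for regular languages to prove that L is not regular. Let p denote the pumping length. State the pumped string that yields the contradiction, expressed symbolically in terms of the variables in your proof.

Toward a contradiction, assume L is regular with pumping length p.
Choose w = 0^p 1^{p+p!-2}. Since p ≠ (p+p!-2)+2 = p+p!, w ∈ L; and |w| ≥ p.
By the pumping lemma, w = xyz with |xy| ≤ p and |y| ≥ 1.
Because |xy| ≤ p and w begins with p copies of 0, we have y = 0^k with 1 ≤ k ≤ p.
Since 1 ≤ k ≤ p, k divides p!; set t = 1 + p!/k. Then xy^t z has p + (p!/k)·k = p + p! copies of 0. Now the 0-count is p+p! and (1-count)+2 = (p+p!-2)+2 = p+p!, so i ≠ j+2 fails. So xy^t z = 0^{p+p!} 1^{p+p!-2} ∉ L.
This is a contradiction; hence L is not regular.

0^{p+p!} 1^{p+p!-2}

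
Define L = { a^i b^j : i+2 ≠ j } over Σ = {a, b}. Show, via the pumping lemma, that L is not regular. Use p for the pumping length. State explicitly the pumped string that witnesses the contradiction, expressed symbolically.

Suppose for contradiction that L is regular, and let p be the pumping length.
Choose w = a^p b^{p+p!+2}. Since p ≠ (p+p!+2)-2 = p+p!, w ∈ L; and |w| ≥ p.
The pumping lemma gives a decomposition w = xyz where |xy| ≤ p and |y| ≥ 1.
Because |xy| ≤ p and w begins with p copies of a, we have y = a^k with 1 ≤ k ≤ p.
Since 1 ≤ k ≤ p, k divides p!; set t = 1 + p!/k. Then xy^t z has p + (p!/k)·k = p + p! copies of a. Now the a-count is p+p! and (b-count)-2 = (p+p!+2)-2 = p+p!, so i+2 ≠ j fails. So xy^t z = a^{p+p!} b^{p+p!+2} ∉ L.
Contradiction. Therefore L is not regular.

a^{p+p!} b^{p+p!+2}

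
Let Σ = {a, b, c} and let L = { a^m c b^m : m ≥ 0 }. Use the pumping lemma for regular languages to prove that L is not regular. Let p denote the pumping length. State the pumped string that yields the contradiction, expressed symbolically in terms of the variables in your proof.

Toward a contradiction, assume L is regular with pumping length p.
Take w = a^p c b^p ∈ L with |w| = 2p+1 ≥ p.
By the pumping lemma, w = xyz with |xy| ≤ p and |y| > 0.
The first p characters of w are a's, so xy (and hence y) consists only of a's. Write y = a^k, 1 ≤ k ≤ p.
Pump with i = 2: xy^2z = a^{p+k} c b^p, which would require p+k = p. But k ≥ 1, so xy^2z ∉ L.
This is a contradiction; hence L is not regular.

a^{p+k} c b^p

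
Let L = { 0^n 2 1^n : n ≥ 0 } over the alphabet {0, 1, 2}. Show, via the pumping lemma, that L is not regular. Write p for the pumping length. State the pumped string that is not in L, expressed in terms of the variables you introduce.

Suppose for contradiction that L is regular, and let p be the pumping length.
Take w = 0^p 2 1^p ∈ L with |w| = 2p+1 ≥ p.
Write w = xyz as guaranteed by the lemma, with |xy| ≤ p and |y| ≥ 1.
The first p characters of w are 0's, so xy (and hence y) consists only of 0's. Write y = 0^k, 1 ≤ k ≤ p.
Pump with i = 2: xy^2z = 0^{p+k} 2 1^p, which would require p+k = p. But k ≥ 1, so xy^2z ∉ L.
This is a contradiction; hence L is not regular.

0^{p+k} 2 1^p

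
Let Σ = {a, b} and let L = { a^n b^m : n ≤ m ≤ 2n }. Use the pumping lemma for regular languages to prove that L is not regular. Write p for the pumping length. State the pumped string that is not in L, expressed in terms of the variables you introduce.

Suppose for contradiction that L is regular, and let p be the pumping length.
Take w = a^p b^p ∈ L (since p ≤ p ≤ 2p), with |w| = 2p ≥ p.
By the pumping lemma, w = xyz with |xy| ≤ p and y is nonempty.
Because |xy| ≤ p and w begins with p copies of a, we have y = a^k with 1 ≤ k ≤ p.
Pump with i = 2: xy^2z = a^{p+k} b^p. Now n = p+k > p = m, so the condition n ≤ m fails. Thus xy^2z ∉ L.
This is a contradiction; hence L is not regular.

a^{p+k} b^p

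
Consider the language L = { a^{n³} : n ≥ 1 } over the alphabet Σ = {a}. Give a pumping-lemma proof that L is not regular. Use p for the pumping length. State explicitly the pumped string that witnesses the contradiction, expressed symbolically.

a^{p³+k}

Toward a contradiction, assume L is regular with pumping length p.
Take w = a^{p³} ∈ L with |w| = p³ ≥ p.
The pumping lemma gives a decomposition w = xyz where |xy| ≤ p and y is nonempty.
Then y = a^k for some k with 1 ≤ k ≤ p.
Pump with i = 2: xy^2z = a^{p³+k}. Since 1 ≤ k ≤ p, p³ < p³+k ≤ p³+p < p³+3p²+3p+1 = (p+1)³, so p³+k is not a perfect cube. So xy^2z ∉ L.
Contradiction. Therefore L is not regular.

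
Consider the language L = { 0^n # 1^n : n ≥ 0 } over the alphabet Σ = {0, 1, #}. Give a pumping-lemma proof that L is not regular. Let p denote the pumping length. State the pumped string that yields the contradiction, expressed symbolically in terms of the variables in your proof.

0^{p+k} # 1^p

Suppose for contradiction that L is regular, and let p be the pumping length.
Take w = 0^p # 1^p ∈ L with |w| = 2p+1 ≥ p.
By the pumping lemma, w = xyz with |xy| ≤ p and |y| ≥ 1.
Since the first p symbols of w are all 0's and |xy| ≤ p, y lies entirely in the leading 0-block: y = 0^k for some k with 1 ≤ k ≤ p.
Pump with i = 2: xy^2z = 0^{p+k} # 1^p, which would require p+k = p. But k ≥ 1, so xy^2z ∉ L.
This contradicts the pumping lemma, so L is not regular.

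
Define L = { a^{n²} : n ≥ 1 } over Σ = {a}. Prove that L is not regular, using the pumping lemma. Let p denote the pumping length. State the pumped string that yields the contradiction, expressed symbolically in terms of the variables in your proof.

Assume L is regular; let p be its pumping constant.
Take w = a^{p²} ∈ L with |w| = p² ≥ p.
Write w = xyz as guaranteed by the lemma, with |xy| ≤ p and |y| ≥ 1.
Then y = a^k for some k with 1 ≤ k ≤ p.
Pump with i = 2: xy^2z = a^{p²+k}. Since 1 ≤ k ≤ p, p² < p²+k ≤ p²+p < (p+1)², so p²+k lies strictly between consecutive squares and is not a perfect square. So xy^2z ∉ L.
This contradicts the pumping lemma, so L is not regular.

a^{p²+k}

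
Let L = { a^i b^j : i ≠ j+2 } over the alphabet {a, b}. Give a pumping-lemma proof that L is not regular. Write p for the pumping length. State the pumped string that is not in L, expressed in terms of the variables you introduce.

a^{p+p!} b^{p+p!-2}

Assume L is regular; let p be its pumping constant.
Choose w = a^p b^{p+p!-2}. Since p ≠ (p+p!-2)+2 = p+p!, w ∈ L; and |w| ≥ p.
By the pumping lemma, w = xyz with |xy| ≤ p and y is nonempty.
Since the first p symbols of w are all a's and |xy| ≤ p, y lies entirely in the leading a-block: y = a^k for some k with 1 ≤ k ≤ p.
Since 1 ≤ k ≤ p, k divides p!; set t = 1 + p!/k. Then xy^t z has p + (p!/k)·k = p + p! copies of a. Now the a-count is p+p! and (b-count)+2 = (p+p!-2)+2 = p+p!, so i ≠ j+2 fails. So xy^t z = a^{p+p!} b^{p+p!-2} ∉ L.
Contradiction. Therefore L is not regular.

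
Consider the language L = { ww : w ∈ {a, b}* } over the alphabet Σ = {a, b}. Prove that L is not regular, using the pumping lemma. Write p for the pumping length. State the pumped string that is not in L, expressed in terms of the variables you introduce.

Suppose for contradiction that L is regular, and let p be the pumping length.
Take w = a^p b^p a^p b^p = uu where u = a^pb^p; then w ∈ L and |w| = 4p ≥ p.
By the pumping lemma, w = xyz with |xy| ≤ p and y is nonempty.
Because |xy| ≤ p and w begins with p copies of a, we have y = a^k with 1 ≤ k ≤ p.
Pump with i = 2: xy^2z = a^{p+k} b^p a^p b^p, of length 4p+k. Suppose this equals vv. The string starts with a and ends with b, so v does too; thus the boundary between the two copies of v is a b→a transition. There is exactly one such transition, at position 2p+k, so |v| = 2p+k and |vv| = 4p+2k ≠ 4p+k since k ≥ 1. So xy^2z ∉ L.
This is a contradiction; hence L is not regular.

a^{p+k} b^p a^p b^p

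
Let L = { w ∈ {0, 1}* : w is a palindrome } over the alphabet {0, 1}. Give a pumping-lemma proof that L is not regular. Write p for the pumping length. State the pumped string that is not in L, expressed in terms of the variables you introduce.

Suppose for contradiction that L is regular, and let p be the pumping length.
Take w = 0^p 1 0^p, a palindrome of length 2p+1 ≥ p.
Write w = xyz as guaranteed by the lemma, with |xy| ≤ p and y is nonempty.
The first p characters of w are 0's, so xy (and hence y) consists only of 0's. Write y = 0^k, 1 ≤ k ≤ p.
Pump with i = 2: xy^2z = 0^{p+k} 1 0^p. Its reverse is 0^p 1 0^{p+k}, which differs from xy^2z since k ≥ 1. So xy^2z is not a palindrome and xy^2z ∉ L.
This is a contradiction; hence L is not regular.

0^{p+k} 1 0^p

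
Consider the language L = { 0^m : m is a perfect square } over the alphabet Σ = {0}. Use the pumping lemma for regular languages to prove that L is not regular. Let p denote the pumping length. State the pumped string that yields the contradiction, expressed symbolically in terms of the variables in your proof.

0^{p²+k}

Toward a contradiction, assume L is regular with pumping length p.
Take w = 0^{p²} ∈ L with |w| = p² ≥ p.
By the pumping lemma, w = xyz with |xy| ≤ p and |y| > 0.
Then y = 0^k for some k with 1 ≤ k ≤ p.
Pump with i = 2: xy^2z = 0^{p²+k}. Since 1 ≤ k ≤ p, p² < p²+k ≤ p²+p < (p+1)², so p²+k lies strictly between consecutive squares and is not a perfect square. So xy^2z ∉ L.
Contradiction. Therefore L is not regular.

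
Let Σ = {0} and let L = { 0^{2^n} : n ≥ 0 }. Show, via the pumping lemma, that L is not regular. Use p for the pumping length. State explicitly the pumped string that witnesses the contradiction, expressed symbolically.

Toward a contradiction, assume L is regular with pumping length p.
Take w = 0^{2^p} ∈ L with |w| = 2^p ≥ p.
By the pumping lemma, w = xyz with |xy| ≤ p and y is nonempty.
Then y = 0^k for some k with 1 ≤ k ≤ p.
Pump with i = 2: xy^2z = 0^{2^p+k}. Since 1 ≤ k ≤ p < 2^p, we have 2^p < 2^p+k < 2^{p+1}, so 2^p+k is not a power of 2. So xy^2z ∉ L.
Contradiction. Therefore L is not regular.

0^{2^p+k}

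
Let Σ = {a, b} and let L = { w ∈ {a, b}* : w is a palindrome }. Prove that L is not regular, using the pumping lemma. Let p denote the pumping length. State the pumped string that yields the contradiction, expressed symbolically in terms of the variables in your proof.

Assume L is regular; let p be its pumping constant.
Take w = a^p b a^p, a palindrome of length 2p+1 ≥ p.
By the pumping lemma, w = xyz with |xy| ≤ p and |y| ≥ 1.
Because |xy| ≤ p and w begins with p copies of a, we have y = a^k with 1 ≤ k ≤ p.
Pump with i = 2: xy^2z = a^{p+k} b a^p. Its reverse is a^p b a^{p+k}, which differs from xy^2z since k ≥ 1. So xy^2z is not a palindrome and xy^2z ∉ L.
Contradiction. Therefore L is not regular.

a^{p+k} b a^p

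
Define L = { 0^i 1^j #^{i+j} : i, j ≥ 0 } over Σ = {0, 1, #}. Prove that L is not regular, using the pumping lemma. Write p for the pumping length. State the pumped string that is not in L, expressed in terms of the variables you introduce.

Toward a contradiction, assume L is regular with pumping length p.
Take w = 0^p 1^p #^{2p} ∈ L (with i=j=p, i+j=2p), |w| = 4p ≥ p.
The pumping lemma gives a decomposition w = xyz where |xy| ≤ p and y is nonempty.
The first p characters of w are 0's, so xy (and hence y) consists only of 0's. Write y = 0^k, 1 ≤ k ≤ p.
Consider xy^2z = 0^{p+k} 1^p #^{2p}. Now the 0- and 1-counts sum to 2p+k, but the #-count is 2p ≠ 2p+k. So xy^2z ∉ L.
Contradiction. Therefore L is not regular.

0^{p+k} 1^p #^{2p}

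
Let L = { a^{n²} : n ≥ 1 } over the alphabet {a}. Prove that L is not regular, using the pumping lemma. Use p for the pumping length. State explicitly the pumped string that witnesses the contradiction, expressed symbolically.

Toward a contradiction, assume L is regular with pumping length p.
Take w = a^{p²} ∈ L with |w| = p² ≥ p.
Write w = xyz as guaranteed by the lemma, with |xy| ≤ p and |y| ≥ 1.
Then y = a^k for some k with 1 ≤ k ≤ p.
Pump with i = 2: xy^2z = a^{p²+k}. Since 1 ≤ k ≤ p, p² < p²+k ≤ p²+p < (p+1)², so p²+k lies strictly between consecutive squares and is not a perfect square. So xy^2z ∉ L.
This contradicts the pumping lemma, so L is not regular.

a^{p²+k}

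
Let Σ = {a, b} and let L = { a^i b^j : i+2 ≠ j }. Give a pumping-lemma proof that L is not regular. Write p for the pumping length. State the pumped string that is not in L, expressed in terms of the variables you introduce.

Suppose for contradiction that L is regular, and let p be the pumping length.
Choose w = a^p b^{p+p!+2}. Since p ≠ (p+p!+2)-2 = p+p!, w ∈ L; and |w| ≥ p.
By the pumping lemma, w = xyz with |xy| ≤ p and |y| ≥ 1.
Because |xy| ≤ p and w begins with p copies of a, we have y = a^k with 1 ≤ k ≤ p.
Since 1 ≤ k ≤ p, k divides p!; set t = 1 + p!/k. Then xy^t z has p + (p!/k)·k = p + p! copies of a. Now the a-count is p+p! and (b-count)-2 = (p+p!+2)-2 = p+p!, so i+2 ≠ j fails. So xy^t z = a^{p+p!} b^{p+p!+2} ∉ L.
Contradiction. Therefore L is not regular.

a^{p+p!} b^{p+p!+2}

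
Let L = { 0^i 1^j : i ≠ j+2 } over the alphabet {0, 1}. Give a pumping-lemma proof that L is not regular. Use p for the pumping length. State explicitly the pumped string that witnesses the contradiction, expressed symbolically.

0^{p+p!} 1^{p+p!-2}

Suppose for contradiction that L is regular, and let p be the pumping length.
Choose w = 0^p 1^{p+p!-2}. Since p ≠ (p+p!-2)+2 = p+p!, w ∈ L; and |w| ≥ p.
The pumping lemma gives a decomposition w = xyz where |xy| ≤ p and |y| ≥ 1.
Since the first p symbols of w are all 0's and |xy| ≤ p, y lies entirely in the leading 0-block: y = 0^k for some k with 1 ≤ k ≤ p.
Since 1 ≤ k ≤ p, k divides p!; set t = 1 + p!/k. Then xy^t z has p + (p!/k)·k = p + p! copies of 0. Now the 0-count is p+p! and (1-count)+2 = (p+p!-2)+2 = p+p!, so i ≠ j+2 fails. So xy^t z = 0^{p+p!} 1^{p+p!-2} ∉ L.
Contradiction. Therefore L is not regular.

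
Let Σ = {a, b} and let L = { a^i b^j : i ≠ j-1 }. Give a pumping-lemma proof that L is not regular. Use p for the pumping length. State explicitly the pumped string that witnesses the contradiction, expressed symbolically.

Assume L is regular; let p be its pumping constant.
Choose w = a^p b^{p+p!+1}. Since p ≠ (p+p!+1)-1 = p+p!, w ∈ L; and |w| ≥ p.
Write w = xyz as guaranteed by the lemma, with |xy| ≤ p and y is nonempty.
Because |xy| ≤ p and w begins with p copies of a, we have y = a^k with 1 ≤ k ≤ p.
Since 1 ≤ k ≤ p, k divides p!; set t = 1 + p!/k. Then xy^t z has p + (p!/k)·k = p + p! copies of a. Now the a-count is p+p! and (b-count)-1 = (p+p!+1)-1 = p+p!, so i ≠ j-1 fails. So xy^t z = a^{p+p!} b^{p+p!+1} ∉ L.
This is a contradiction; hence L is not regular.

a^{p+p!} b^{p+p!+1}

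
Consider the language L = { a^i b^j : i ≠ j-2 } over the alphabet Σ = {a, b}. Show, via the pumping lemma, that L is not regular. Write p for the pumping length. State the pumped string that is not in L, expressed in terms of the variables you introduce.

Suppose for contradiction that L is regular, and let p be the pumping length.
Choose w = a^p b^{p+p!+2}. Since p ≠ (p+p!+2)-2 = p+p!, w ∈ L; and |w| ≥ p.
The pumping lemma gives a decomposition w = xyz where |xy| ≤ p and |y| ≥ 1.
Since the first p symbols of w are all a's and |xy| ≤ p, y lies entirely in the leading a-block: y = a^k for some k with 1 ≤ k ≤ p.
Since 1 ≤ k ≤ p, k divides p!; set t = 1 + p!/k. Then xy^t z has p + (p!/k)·k = p + p! copies of a. Now the a-count is p+p! and (b-count)-2 = (p+p!+2)-2 = p+p!, so i ≠ j-2 fails. So xy^t z = a^{p+p!} b^{p+p!+2} ∉ L.
This contradicts the pumping lemma, so L is not regular.

a^{p+p!} b^{p+p!+2}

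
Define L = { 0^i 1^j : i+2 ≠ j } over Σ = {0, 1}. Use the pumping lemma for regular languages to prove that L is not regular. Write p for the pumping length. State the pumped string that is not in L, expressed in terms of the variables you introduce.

0^{p+p!} 1^{p+p!+2}

Assume L is regular; let p be its pumping constant.
Choose w = 0^p 1^{p+p!+2}. Since p ≠ (p+p!+2)-2 = p+p!, w ∈ L; and |w| ≥ p.
By the pumping lemma, w = xyz with |xy| ≤ p and |y| > 0.
Since the first p symbols of w are all 0's and |xy| ≤ p, y lies entirely in the leading 0-block: y = 0^k for some k with 1 ≤ k ≤ p.
Since 1 ≤ k ≤ p, k divides p!; set t = 1 + p!/k. Then xy^t z has p + (p!/k)·k = p + p! copies of 0. Now the 0-count is p+p! and (1-count)-2 = (p+p!+2)-2 = p+p!, so i+2 ≠ j fails. So xy^t z = 0^{p+p!} 1^{p+p!+2} ∉ L.
This contradicts the pumping lemma, so L is not regular.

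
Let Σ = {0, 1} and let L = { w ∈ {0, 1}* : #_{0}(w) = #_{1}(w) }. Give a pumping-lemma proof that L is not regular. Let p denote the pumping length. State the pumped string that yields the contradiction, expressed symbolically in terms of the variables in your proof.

Suppose for contradiction that L is regular, and let p be the pumping length.
Choose w = 0^p 1^p ∈ L with |w| = 2p ≥ p.
By the pumping lemma, w = xyz with |xy| ≤ p and y is nonempty.
Because |xy| ≤ p and w begins with p copies of 0, we have y = 0^k with 1 ≤ k ≤ p.
Pump with i = 2: xy^2z = 0^{p+k} 1^p has p+k occurrences of 0 but only p of 1. Since k ≥ 1 the counts differ, so xy^2z ∉ L.
This is a contradiction; hence L is not regular.

0^{p+k} 1^p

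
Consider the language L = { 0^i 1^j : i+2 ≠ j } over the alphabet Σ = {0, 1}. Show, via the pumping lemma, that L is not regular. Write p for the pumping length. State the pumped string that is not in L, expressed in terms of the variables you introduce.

Suppose for contradiction that L is regular, and let p be the pumping length.
Choose w = 0^p 1^{p+p!+2}. Since p ≠ (p+p!+2)-2 = p+p!, w ∈ L; and |w| ≥ p.
The pumping lemma gives a decomposition w = xyz where |xy| ≤ p and |y| > 0.
The first p characters of w are 0's, so xy (and hence y) consists only of 0's. Write y = 0^k, 1 ≤ k ≤ p.
Since 1 ≤ k ≤ p, k divides p!; set t = 1 + p!/k. Then xy^t z has p + (p!/k)·k = p + p! copies of 0. Now the 0-count is p+p! and (1-count)-2 = (p+p!+2)-2 = p+p!, so i+2 ≠ j fails. So xy^t z = 0^{p+p!} 1^{p+p!+2} ∉ L.
Contradiction. Therefore L is not regular.

0^{p+p!} 1^{p+p!+2}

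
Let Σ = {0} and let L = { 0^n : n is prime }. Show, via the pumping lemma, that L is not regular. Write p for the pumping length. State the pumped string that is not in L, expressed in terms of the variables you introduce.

0^{q(1+k)}

Suppose for contradiction that L is regular, and let p be the pumping length.
Let q be a prime with q ≥ p+2 (infinitely many primes exist), and take w = 0^q ∈ L with |w| = q ≥ p.
By the pumping lemma, w = xyz with |xy| ≤ p and |y| > 0.
Then y = 0^k for some k with 1 ≤ k ≤ p.
Since 1 ≤ k ≤ p, |xz| = q-k. Pump with i = q+1: |xy^{q+1}z| = (q-k)+(q+1)k = q+qk = q(1+k), which is composite (both factors ≥ 2). So xy^{q+1}z = 0^{q(1+k)} ∉ L.
This is a contradiction; hence L is not regular.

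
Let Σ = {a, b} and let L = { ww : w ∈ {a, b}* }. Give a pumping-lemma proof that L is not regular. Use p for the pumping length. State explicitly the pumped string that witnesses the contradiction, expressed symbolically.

a^{p+k} b^p a^p b^p

Suppose for contradiction that L is regular, and let p be the pumping length.
Take w = a^p b^p a^p b^p = uu where u = a^pb^p; then w ∈ L and |w| = 4p ≥ p.
The pumping lemma gives a decomposition w = xyz where |xy| ≤ p and |y| > 0.
Since the first p symbols of w are all a's and |xy| ≤ p, y lies entirely in the leading a-block: y = a^k for some k with 1 ≤ k ≤ p.
Pump with i = 2: xy^2z = a^{p+k} b^p a^p b^p, of length 4p+k. Suppose this equals vv. The string starts with a and ends with b, so v does too; thus the boundary between the two copies of v is a b→a transition. There is exactly one such transition, at position 2p+k, so |v| = 2p+k and |vv| = 4p+2k ≠ 4p+k since k ≥ 1. So xy^2z ∉ L.
Contradiction. Therefore L is not regular.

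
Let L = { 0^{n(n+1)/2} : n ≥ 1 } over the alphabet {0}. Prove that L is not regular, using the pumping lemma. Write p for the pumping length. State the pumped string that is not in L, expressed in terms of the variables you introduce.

0^{p(p+1)/2+k}

Toward a contradiction, assume L is regular with pumping length p.
Take w = 0^{p(p+1)/2} ∈ L with |w| = p(p+1)/2 ≥ p.
The pumping lemma gives a decomposition w = xyz where |xy| ≤ p and |y| ≥ 1.
Then y = 0^k for some k with 1 ≤ k ≤ p.
Pump with i = 2: xy^2z = 0^{p(p+1)/2+k}. Since 1 ≤ k ≤ p, p(p+1)/2 < p(p+1)/2+k ≤ p(p+1)/2+p < (p+1)(p+2)/2, so p(p+1)/2+k is strictly between consecutive triangular numbers. So xy^2z ∉ L.
This contradicts the pumping lemma, so L is not regular.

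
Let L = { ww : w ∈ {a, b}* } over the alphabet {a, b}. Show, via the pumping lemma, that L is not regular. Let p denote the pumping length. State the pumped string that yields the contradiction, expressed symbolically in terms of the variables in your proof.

a^{p+k} b^p a^p b^p

Toward a contradiction, assume L is regular with pumping length p.
Take w = a^p b^p a^p b^p = uu where u = a^pb^p; then w ∈ L and |w| = 4p ≥ p.
Write w = xyz as guaranteed by the lemma, with |xy| ≤ p and |y| ≥ 1.
Since the first p symbols of w are all a's and |xy| ≤ p, y lies entirely in the leading a-block: y = a^k for some k with 1 ≤ k ≤ p.
Pump with i = 2: xy^2z = a^{p+k} b^p a^p b^p, of length 4p+k. Suppose this equals vv. The string starts with a and ends with b, so v does too; thus the boundary between the two copies of v is a b→a transition. There is exactly one such transition, at position 2p+k, so |v| = 2p+k and |vv| = 4p+2k ≠ 4p+k since k ≥ 1. So xy^2z ∉ L.
Contradiction. Therefore L is not regular.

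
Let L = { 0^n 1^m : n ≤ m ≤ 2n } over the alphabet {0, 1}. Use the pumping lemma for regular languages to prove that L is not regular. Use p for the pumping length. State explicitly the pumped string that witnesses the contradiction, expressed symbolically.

0^{p+k} 1^p

Assume L is regular; let p be its pumping constant.
Take w = 0^p 1^p ∈ L (since p ≤ p ≤ 2p), with |w| = 2p ≥ p.
Write w = xyz as guaranteed by the lemma, with |xy| ≤ p and |y| > 0.
The first p characters of w are 0's, so xy (and hence y) consists only of 0's. Write y = 0^k, 1 ≤ k ≤ p.
Pump with i = 2: xy^2z = 0^{p+k} 1^p. Now n = p+k > p = m, so the condition n ≤ m fails. Thus xy^2z ∉ L.
This is a contradiction; hence L is not regular.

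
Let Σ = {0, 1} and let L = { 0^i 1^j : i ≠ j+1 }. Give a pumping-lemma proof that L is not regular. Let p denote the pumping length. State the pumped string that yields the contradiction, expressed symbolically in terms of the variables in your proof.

0^{p+p!} 1^{p+p!-1}

Assume L is regular; let p be its pumping constant.
Choose w = 0^p 1^{p+p!-1}. Since p ≠ (p+p!-1)+1 = p+p!, w ∈ L; and |w| ≥ p.
By the pumping lemma, w = xyz with |xy| ≤ p and |y| ≥ 1.
The first p characters of w are 0's, so xy (and hence y) consists only of 0's. Write y = 0^k, 1 ≤ k ≤ p.
Since 1 ≤ k ≤ p, k divides p!; set t = 1 + p!/k. Then xy^t z has p + (p!/k)·k = p + p! copies of 0. Now the 0-count is p+p! and (1-count)+1 = (p+p!-1)+1 = p+p!, so i ≠ j+1 fails. So xy^t z = 0^{p+p!} 1^{p+p!-1} ∉ L.
This is a contradiction; hence L is not regular.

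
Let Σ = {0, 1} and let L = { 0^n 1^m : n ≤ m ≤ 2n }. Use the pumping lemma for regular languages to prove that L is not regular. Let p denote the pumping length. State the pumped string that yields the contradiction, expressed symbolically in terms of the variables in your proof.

0^{p+k} 1^p

Assume L is regular; let p be its pumping constant.
Take w = 0^p 1^p ∈ L (since p ≤ p ≤ 2p), with |w| = 2p ≥ p.
The pumping lemma gives a decomposition w = xyz where |xy| ≤ p and |y| > 0.
The first p characters of w are 0's, so xy (and hence y) consists only of 0's. Write y = 0^k, 1 ≤ k ≤ p.
Pump with i = 2: xy^2z = 0^{p+k} 1^p. Now n = p+k > p = m, so the condition n ≤ m fails. Thus xy^2z ∉ L.
This is a contradiction; hence L is not regular.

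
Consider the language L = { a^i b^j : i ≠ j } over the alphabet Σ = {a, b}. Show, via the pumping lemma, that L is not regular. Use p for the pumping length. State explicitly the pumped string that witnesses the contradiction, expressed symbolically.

a^{p+p!} b^{p+p!}

Assume L is regular; let p be its pumping constant.
Choose w = a^p b^{p+p!}. Since p ≠ p+p!, w ∈ L; and |w| ≥ p.
Write w = xyz as guaranteed by the lemma, with |xy| ≤ p and |y| ≥ 1.
Because |xy| ≤ p and w begins with p copies of a, we have y = a^k with 1 ≤ k ≤ p.
Since 1 ≤ k ≤ p, k divides p!; set t = 1 + p!/k. Then xy^t z has p + (p!/k)·k = p + p! copies of a. Now the a-count equals the b-count, so i ≠ j fails. So xy^t z = a^{p+p!} b^{p+p!} ∉ L.
Contradiction. Therefore L is not regular.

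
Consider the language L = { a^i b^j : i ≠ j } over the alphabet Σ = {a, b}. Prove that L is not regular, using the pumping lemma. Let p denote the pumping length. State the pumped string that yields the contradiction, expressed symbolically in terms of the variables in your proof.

a^{p+p!} b^{p+p!}

Assume L is regular. Let p be the pumping length given by the pumping lemma.
Choose w = a^p b^{p+p!}. Since p ≠ p+p!, w ∈ L; and |w| ≥ p.
The pumping lemma gives a decomposition w = xyz where |xy| ≤ p and y is nonempty.
Since the first p symbols of w are all a's and |xy| ≤ p, y lies entirely in the leading a-block: y = a^k for some k with 1 ≤ k ≤ p.
Since 1 ≤ k ≤ p, k divides p!; set t = 1 + p!/k. Then xy^t z has p + (p!/k)·k = p + p! copies of a. Now the a-count equals the b-count, so i ≠ j fails. So xy^t z = a^{p+p!} b^{p+p!} ∉ L.
Contradiction. Therefore L is not regular.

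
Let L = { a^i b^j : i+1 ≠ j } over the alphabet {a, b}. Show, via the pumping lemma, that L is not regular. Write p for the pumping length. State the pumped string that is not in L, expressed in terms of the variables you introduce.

a^{p+p!} b^{p+p!+1}

Toward a contradiction, assume L is regular with pumping length p.
Choose w = a^p b^{p+p!+1}. Since p ≠ (p+p!+1)-1 = p+p!, w ∈ L; and |w| ≥ p.
By the pumping lemma, w = xyz with |xy| ≤ p and y is nonempty.
Because |xy| ≤ p and w begins with p copies of a, we have y = a^k with 1 ≤ k ≤ p.
Since 1 ≤ k ≤ p, k divides p!; set t = 1 + p!/k. Then xy^t z has p + (p!/k)·k = p + p! copies of a. Now the a-count is p+p! and (b-count)-1 = (p+p!+1)-1 = p+p!, so i+1 ≠ j fails. So xy^t z = a^{p+p!} b^{p+p!+1} ∉ L.
This is a contradiction; hence L is not regular.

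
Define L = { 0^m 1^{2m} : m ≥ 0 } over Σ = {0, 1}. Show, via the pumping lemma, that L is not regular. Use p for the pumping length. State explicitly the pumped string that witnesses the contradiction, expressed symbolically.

0^{p+k} 1^{2p}

Assume L is regular. Let p be the pumping length given by the pumping lemma.
Take w = 0^p 1^{2p}. Then w ∈ L and |w| = 3p ≥ p.
By the pumping lemma, w = xyz with |xy| ≤ p and |y| > 0.
Because |xy| ≤ p and w begins with p copies of 0, we have y = 0^k with 1 ≤ k ≤ p.
Pump with i = 2: xy^2z = 0^{p+k} 1^{2p}. For this to lie in L we would need 2p = 2(p+k), which forces k = 0. But k ≥ 1, so xy^2z ∉ L.
Contradiction. Therefore L is not regular.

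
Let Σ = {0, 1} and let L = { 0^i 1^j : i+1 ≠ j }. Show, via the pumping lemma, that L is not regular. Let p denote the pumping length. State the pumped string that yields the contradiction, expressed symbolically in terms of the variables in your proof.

Toward a contradiction, assume L is regular with pumping length p.
Choose w = 0^p 1^{p+p!+1}. Since p ≠ (p+p!+1)-1 = p+p!, w ∈ L; and |w| ≥ p.
By the pumping lemma, w = xyz with |xy| ≤ p and y is nonempty.
Because |xy| ≤ p and w begins with p copies of 0, we have y = 0^k with 1 ≤ k ≤ p.
Since 1 ≤ k ≤ p, k divides p!; set t = 1 + p!/k. Then xy^t z has p + (p!/k)·k = p + p! copies of 0. Now the 0-count is p+p! and (1-count)-1 = (p+p!+1)-1 = p+p!, so i+1 ≠ j fails. So xy^t z = 0^{p+p!} 1^{p+p!+1} ∉ L.
This contradicts the pumping lemma, so L is not regular.

0^{p+p!} 1^{p+p!+1}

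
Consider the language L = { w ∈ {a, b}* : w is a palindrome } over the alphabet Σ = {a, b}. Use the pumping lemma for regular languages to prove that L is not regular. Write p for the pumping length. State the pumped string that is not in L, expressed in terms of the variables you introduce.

Assume L is regular. Let p be the pumping length given by the pumping lemma.
Take w = a^p b a^p, a palindrome of length 2p+1 ≥ p.
The pumping lemma gives a decomposition w = xyz where |xy| ≤ p and |y| > 0.
Since the first p symbols of w are all a's and |xy| ≤ p, y lies entirely in the leading a-block: y = a^k for some k with 1 ≤ k ≤ p.
Pump with i = 2: xy^2z = a^{p+k} b a^p. Its reverse is a^p b a^{p+k}, which differs from xy^2z since k ≥ 1. So xy^2z is not a palindrome and xy^2z ∉ L.
This is a contradiction; hence L is not regular.

a^{p+k} b a^p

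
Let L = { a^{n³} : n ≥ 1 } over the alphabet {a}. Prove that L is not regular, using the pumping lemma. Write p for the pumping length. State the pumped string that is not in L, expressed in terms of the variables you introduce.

Assume L is regular; let p be its pumping constant.
Take w = a^{p³} ∈ L with |w| = p³ ≥ p.
By the pumping lemma, w = xyz with |xy| ≤ p and |y| ≥ 1.
Then y = a^k for some k with 1 ≤ k ≤ p.
Pump with i = 2: xy^2z = a^{p³+k}. Since 1 ≤ k ≤ p, p³ < p³+k ≤ p³+p < p³+3p²+3p+1 = (p+1)³, so p³+k is not a perfect cube. So xy^2z ∉ L.
This is a contradiction; hence L is not regular.

a^{p³+k}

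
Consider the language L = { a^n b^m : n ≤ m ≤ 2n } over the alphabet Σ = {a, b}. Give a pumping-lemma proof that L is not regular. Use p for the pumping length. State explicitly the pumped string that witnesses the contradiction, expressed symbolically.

Toward a contradiction, assume L is regular with pumping length p.
Take w = a^p b^p ∈ L (since p ≤ p ≤ 2p), with |w| = 2p ≥ p.
Write w = xyz as guaranteed by the lemma, with |xy| ≤ p and |y| ≥ 1.
Because |xy| ≤ p and w begins with p copies of a, we have y = a^k with 1 ≤ k ≤ p.
Pump with i = 2: xy^2z = a^{p+k} b^p. Now n = p+k > p = m, so the condition n ≤ m fails. Thus xy^2z ∉ L.
Contradiction. Therefore L is not regular.

a^{p+k} b^p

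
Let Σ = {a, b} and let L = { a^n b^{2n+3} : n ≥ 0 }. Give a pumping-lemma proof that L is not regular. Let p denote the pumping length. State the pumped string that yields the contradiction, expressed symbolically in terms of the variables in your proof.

Suppose for contradiction that L is regular, and let p be the pumping length.
Let w = a^p b^{2p+3} ∈ L; note |w| = 3p+3 ≥ p.
By the pumping lemma, w = xyz with |xy| ≤ p and |y| > 0.
Since the first p symbols of w are all a's and |xy| ≤ p, y lies entirely in the leading a-block: y = a^k for some k with 1 ≤ k ≤ p.
Pump with i = 2: xy^2z = a^{p+k} b^{2p+3}. For this to lie in L we would need 2p+3 = 2(p+k)+3, which forces k = 0. But k ≥ 1, so xy^2z ∉ L.
This contradicts the pumping lemma, so L is not regular.

a^{p+k} b^{2p+3}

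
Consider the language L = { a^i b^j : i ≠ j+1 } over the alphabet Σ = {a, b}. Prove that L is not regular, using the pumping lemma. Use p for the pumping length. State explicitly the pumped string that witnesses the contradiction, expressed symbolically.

a^{p+p!} b^{p+p!-1}

Toward a contradiction, assume L is regular with pumping length p.
Choose w = a^p b^{p+p!-1}. Since p ≠ (p+p!-1)+1 = p+p!, w ∈ L; and |w| ≥ p.
Write w = xyz as guaranteed by the lemma, with |xy| ≤ p and |y| > 0.
The first p characters of w are a's, so xy (and hence y) consists only of a's. Write y = a^k, 1 ≤ k ≤ p.
Since 1 ≤ k ≤ p, k divides p!; set t = 1 + p!/k. Then xy^t z has p + (p!/k)·k = p + p! copies of a. Now the a-count is p+p! and (b-count)+1 = (p+p!-1)+1 = p+p!, so i ≠ j+1 fails. So xy^t z = a^{p+p!} b^{p+p!-1} ∉ L.
This contradicts the pumping lemma, so L is not regular.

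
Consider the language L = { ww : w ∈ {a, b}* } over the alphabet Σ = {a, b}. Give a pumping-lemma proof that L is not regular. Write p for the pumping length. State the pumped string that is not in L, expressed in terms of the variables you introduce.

a^{p+k} b^p a^p b^p

Suppose for contradiction that L is regular, and let p be the pumping length.
Take w = a^p b^p a^p b^p = uu where u = a^pb^p; then w ∈ L and |w| = 4p ≥ p.
Write w = xyz as guaranteed by the lemma, with |xy| ≤ p and |y| > 0.
The first p characters of w are a's, so xy (and hence y) consists only of a's. Write y = a^k, 1 ≤ k ≤ p.
Pump with i = 2: xy^2z = a^{p+k} b^p a^p b^p, of length 4p+k. Suppose this equals vv. The string starts with a and ends with b, so v does too; thus the boundary between the two copies of v is a b→a transition. There is exactly one such transition, at position 2p+k, so |v| = 2p+k and |vv| = 4p+2k ≠ 4p+k since k ≥ 1. So xy^2z ∉ L.
This is a contradiction; hence L is not regular.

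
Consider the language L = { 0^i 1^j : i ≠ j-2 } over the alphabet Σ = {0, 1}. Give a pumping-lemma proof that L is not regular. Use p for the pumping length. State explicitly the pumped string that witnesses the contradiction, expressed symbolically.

0^{p+p!} 1^{p+p!+2}

Assume L is regular; let p be its pumping constant.
Choose w = 0^p 1^{p+p!+2}. Since p ≠ (p+p!+2)-2 = p+p!, w ∈ L; and |w| ≥ p.
By the pumping lemma, w = xyz with |xy| ≤ p and |y| ≥ 1.
Because |xy| ≤ p and w begins with p copies of 0, we have y = 0^k with 1 ≤ k ≤ p.
Since 1 ≤ k ≤ p, k divides p!; set t = 1 + p!/k. Then xy^t z has p + (p!/k)·k = p + p! copies of 0. Now the 0-count is p+p! and (1-count)-2 = (p+p!+2)-2 = p+p!, so i ≠ j-2 fails. So xy^t z = 0^{p+p!} 1^{p+p!+2} ∉ L.
This contradicts the pumping lemma, so L is not regular.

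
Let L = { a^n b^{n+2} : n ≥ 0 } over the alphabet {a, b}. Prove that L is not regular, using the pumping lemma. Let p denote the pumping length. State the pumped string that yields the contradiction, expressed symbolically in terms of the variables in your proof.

Toward a contradiction, assume L is regular with pumping length p.
Let w = a^p b^{p+2} ∈ L; note |w| = 2p+2 ≥ p.
Write w = xyz as guaranteed by the lemma, with |xy| ≤ p and |y| ≥ 1.
Because |xy| ≤ p and w begins with p copies of a, we have y = a^k with 1 ≤ k ≤ p.
Pump with i = 2: xy^2z = a^{p+k} b^{p+2}. For this to lie in L we would need p+2 = (p+k)+2, which forces k = 0. But k ≥ 1, so xy^2z ∉ L.
This is a contradiction; hence L is not regular.

a^{p+k} b^{p+2}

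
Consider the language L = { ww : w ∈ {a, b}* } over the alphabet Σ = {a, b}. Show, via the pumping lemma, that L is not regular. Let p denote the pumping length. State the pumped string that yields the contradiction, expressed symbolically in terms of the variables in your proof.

Toward a contradiction, assume L is regular with pumping length p.
Take w = a^p b^p a^p b^p = uu where u = a^pb^p; then w ∈ L and |w| = 4p ≥ p.
By the pumping lemma, w = xyz with |xy| ≤ p and |y| ≥ 1.
Because |xy| ≤ p and w begins with p copies of a, we have y = a^k with 1 ≤ k ≤ p.
Pump with i = 2: xy^2z = a^{p+k} b^p a^p b^p, of length 4p+k. Suppose this equals vv. The string starts with a and ends with b, so v does too; thus the boundary between the two copies of v is a b→a transition. There is exactly one such transition, at position 2p+k, so |v| = 2p+k and |vv| = 4p+2k ≠ 4p+k since k ≥ 1. So xy^2z ∉ L.
This contradicts the pumping lemma, so L is not regular.

a^{p+k} b^p a^p b^p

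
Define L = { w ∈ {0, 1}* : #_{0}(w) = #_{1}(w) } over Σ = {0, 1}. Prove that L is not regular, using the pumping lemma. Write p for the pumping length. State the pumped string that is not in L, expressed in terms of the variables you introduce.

0^{p+k} 1^p

Assume L is regular; let p be its pumping constant.
Choose w = 0^p 1^p ∈ L with |w| = 2p ≥ p.
The pumping lemma gives a decomposition w = xyz where |xy| ≤ p and |y| ≥ 1.
The first p characters of w are 0's, so xy (and hence y) consists only of 0's. Write y = 0^k, 1 ≤ k ≤ p.
Pump with i = 2: xy^2z = 0^{p+k} 1^p has p+k occurrences of 0 but only p of 1. Since k ≥ 1 the counts differ, so xy^2z ∉ L.
This is a contradiction; hence L is not regular.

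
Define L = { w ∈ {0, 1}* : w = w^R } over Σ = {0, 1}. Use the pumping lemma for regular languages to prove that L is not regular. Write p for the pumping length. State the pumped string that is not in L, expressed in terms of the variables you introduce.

0^{p+k} 1 0^p

Assume L is regular. Let p be the pumping length given by the pumping lemma.
Take w = 0^p 1 0^p, a palindrome of length 2p+1 ≥ p.
Write w = xyz as guaranteed by the lemma, with |xy| ≤ p and |y| > 0.
Since the first p symbols of w are all 0's and |xy| ≤ p, y lies entirely in the leading 0-block: y = 0^k for some k with 1 ≤ k ≤ p.
Pump with i = 2: xy^2z = 0^{p+k} 1 0^p. Its reverse is 0^p 1 0^{p+k}, which differs from xy^2z since k ≥ 1. So xy^2z is not a palindrome and xy^2z ∉ L.
This is a contradiction; hence L is not regular.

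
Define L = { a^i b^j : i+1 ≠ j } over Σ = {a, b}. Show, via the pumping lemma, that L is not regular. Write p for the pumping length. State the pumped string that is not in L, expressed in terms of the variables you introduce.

a^{p+p!} b^{p+p!+1}

Assume L is regular; let p be its pumping constant.
Choose w = a^p b^{p+p!+1}. Since p ≠ (p+p!+1)-1 = p+p!, w ∈ L; and |w| ≥ p.
Write w = xyz as guaranteed by the lemma, with |xy| ≤ p and |y| > 0.
Since the first p symbols of w are all a's and |xy| ≤ p, y lies entirely in the leading a-block: y = a^k for some k with 1 ≤ k ≤ p.
Since 1 ≤ k ≤ p, k divides p!; set t = 1 + p!/k. Then xy^t z has p + (p!/k)·k = p + p! copies of a. Now the a-count is p+p! and (b-count)-1 = (p+p!+1)-1 = p+p!, so i+1 ≠ j fails. So xy^t z = a^{p+p!} b^{p+p!+1} ∉ L.
Contradiction. Therefore L is not regular.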